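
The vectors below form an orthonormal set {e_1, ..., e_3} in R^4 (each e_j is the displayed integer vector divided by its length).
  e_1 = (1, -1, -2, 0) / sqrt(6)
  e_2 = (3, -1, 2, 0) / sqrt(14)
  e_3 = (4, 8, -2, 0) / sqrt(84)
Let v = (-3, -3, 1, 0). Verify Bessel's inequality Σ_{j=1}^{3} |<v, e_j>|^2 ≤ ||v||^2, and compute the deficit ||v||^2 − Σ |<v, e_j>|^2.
Σ |<v, e_j>|^2 = 19; ||v||^2 = 19; deficit = 0

Write each e_j = u_j / sqrt(<u_j, u_j>) where u_j is the displayed integer vector. Then <v, e_j> = <v, u_j> / sqrt(<u_j, u_j>), so |<v, e_j>|^2 = <v, u_j>^2 / <u_j, u_j>.
Coefficients: <v, e_1> = -2/sqrt(6), <v, e_2> = -4/sqrt(14), <v, e_3> = -38/sqrt(84).
Square and sum: Σ |<v, e_j>|^2 = 19.
Compute ||v||^2 = v·v = 19.
Deficit = 19 − 19 = 0 ≥ 0, confirming Bessel's inequality. (The deficit equals ||v − Σ <v,e_j> e_j||^2, the squared distance from v to span{e_j}.)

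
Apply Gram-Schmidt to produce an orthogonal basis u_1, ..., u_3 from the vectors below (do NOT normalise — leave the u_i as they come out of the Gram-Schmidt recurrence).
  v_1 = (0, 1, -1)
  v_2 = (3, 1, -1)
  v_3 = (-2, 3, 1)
Orthogonal basis:
  u_1 = (0, 1, -1)
  u_2 = (3, 0, 0)
  u_3 = (0, 2, 2)

Apply the Gram-Schmidt recurrence
  u_1 = v_1
  u_i = v_i − Σ_{j<i} ((v_i · u_j) / (u_j · u_j)) · u_j.

Step by step this gives:
  u_1 = (0, 1, -1)
  u_2 = (3, 0, 0)
  u_3 = (0, 2, 2)

Orthogonality check:
  u_2 · u_1 = 0 (should be 0)
  u_3 · u_1 = 0 (should be 0)
  u_3 · u_2 = 0 (should be 0)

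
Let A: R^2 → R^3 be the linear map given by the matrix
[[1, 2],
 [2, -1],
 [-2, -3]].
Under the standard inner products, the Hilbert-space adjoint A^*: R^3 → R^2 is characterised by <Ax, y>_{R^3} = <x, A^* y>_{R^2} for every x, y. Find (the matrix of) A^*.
A^* = A^T =
[[1, 2, -2],
 [2, -1, -3]]

For real matrices with standard dot products, the defining identity <Ax, y> = <x, A^* y> gives (Ax)^T y = x^T (A^*) y, i.e. x^T A^T y = x^T (A^*) y. Since this holds for all x, y, we must have A^* = A^T. Therefore
A^* =
[[1, 2, -2],
 [2, -1, -3]].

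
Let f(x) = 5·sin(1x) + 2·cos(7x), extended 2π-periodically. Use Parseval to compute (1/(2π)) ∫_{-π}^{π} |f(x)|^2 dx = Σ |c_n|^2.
Σ |c_n|^2 = 29/2

Expand |f|^2 and use orthogonality of {sin(nx), cos(mx)} on [-π, π]:
  ∫_{-π}^{π} sin(nx)^2 dx = π, ∫ cos(mx)^2 dx = π, and cross terms integrate to 0.
So ∫_{-π}^{π} f(x)^2 dx = 5^2 · π + 2^2 · π = (25 + 4)π.
Divide by 2π: (25 + 4)/2 = 29/2.
By Parseval, this equals Σ |c_n|^2.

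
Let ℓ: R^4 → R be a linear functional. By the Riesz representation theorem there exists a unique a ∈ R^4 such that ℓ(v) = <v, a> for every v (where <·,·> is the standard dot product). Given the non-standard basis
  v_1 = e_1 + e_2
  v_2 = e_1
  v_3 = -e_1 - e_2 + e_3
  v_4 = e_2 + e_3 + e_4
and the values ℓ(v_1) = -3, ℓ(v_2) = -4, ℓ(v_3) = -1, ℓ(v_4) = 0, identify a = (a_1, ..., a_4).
a = (-4, 1, -4, 3)

Write a = (a_1, ..., a_4) in the standard basis. For each basis vector v_i, ℓ(v_i) = <v_i, a> is a linear equation in the a_j's. Collect the n equations into a matrix system V a = ℓ, where row i of V is v_i (expressed in the standard basis). Since V is invertible (lower-triangular with 1s on the diagonal, up to permutation), solve by back-substitution:
  V =
[[1, 1, 0, 0],
 [1, 0, 0, 0],
 [-1, -1, 1, 0],
 [0, 1, 1, 1]]
  V a = (-3, -4, -1, 0)
Solving gives a = (-4, 1, -4, 3).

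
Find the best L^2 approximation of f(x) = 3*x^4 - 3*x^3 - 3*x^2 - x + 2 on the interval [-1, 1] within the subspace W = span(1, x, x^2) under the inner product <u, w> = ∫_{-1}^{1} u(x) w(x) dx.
g(x) = -3*x^2/7 - 14*x/5 + 61/35

The best approximation g ∈ W is the orthogonal projection of f onto W. Writing g = a_0 + a_1 x + a_2 x^2, the coefficients solve the normal equations G · a = b where
  G_{ij} = <φ_i, φ_j> and b_i = <f, φ_i>, with φ_0 = 1, φ_1 = x, φ_2 = x^2.
G =
  [2, 0, 2/3]
  [0, 2/3, 0]
  [2/3, 0, 2/5],
b = (16/5, -28/15, 104/105).
Solving gives a_0 = 61/35, a_1 = -14/5, a_2 = -3/7, so
  g(x) = -3*x^2/7 - 14*x/5 + 61/35.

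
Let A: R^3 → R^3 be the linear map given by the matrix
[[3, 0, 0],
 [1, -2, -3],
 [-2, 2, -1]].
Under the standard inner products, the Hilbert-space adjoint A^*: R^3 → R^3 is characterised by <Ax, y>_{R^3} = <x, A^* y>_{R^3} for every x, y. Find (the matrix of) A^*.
A^* = A^T =
[[3, 1, -2],
 [0, -2, 2],
 [0, -3, -1]]

For real matrices with standard dot products, the defining identity <Ax, y> = <x, A^* y> gives (Ax)^T y = x^T (A^*) y, i.e. x^T A^T y = x^T (A^*) y. Since this holds for all x, y, we must have A^* = A^T. Therefore
A^* =
[[3, 1, -2],
 [0, -2, 2],
 [0, -3, -1]].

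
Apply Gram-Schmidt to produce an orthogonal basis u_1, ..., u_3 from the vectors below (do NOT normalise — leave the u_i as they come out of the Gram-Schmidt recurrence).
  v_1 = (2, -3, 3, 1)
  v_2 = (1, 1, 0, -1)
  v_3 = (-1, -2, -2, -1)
Orthogonal basis:
  u_1 = (2, -3, 3, 1)
  u_2 = (27/23, 17/23, 6/23, -21/23)
  u_3 = (1/5, -9/5, -7/5, -8/5)

Apply the Gram-Schmidt recurrence
  u_1 = v_1
  u_i = v_i − Σ_{j<i} ((v_i · u_j) / (u_j · u_j)) · u_j.

Step by step this gives:
  u_1 = (2, -3, 3, 1)
  u_2 = (27/23, 17/23, 6/23, -21/23)
  u_3 = (1/5, -9/5, -7/5, -8/5)

Orthogonality check:
  u_2 · u_1 = 0 (should be 0)
  u_3 · u_1 = 0 (should be 0)
  u_3 · u_2 = 0 (should be 0)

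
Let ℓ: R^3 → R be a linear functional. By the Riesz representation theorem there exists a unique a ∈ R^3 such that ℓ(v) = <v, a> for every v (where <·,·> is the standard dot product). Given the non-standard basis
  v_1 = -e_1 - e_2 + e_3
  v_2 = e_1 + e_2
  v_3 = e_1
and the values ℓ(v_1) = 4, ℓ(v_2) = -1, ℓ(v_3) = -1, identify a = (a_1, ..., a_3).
a = (-1, 0, 3)

Write a = (a_1, ..., a_3) in the standard basis. For each basis vector v_i, ℓ(v_i) = <v_i, a> is a linear equation in the a_j's. Collect the n equations into a matrix system V a = ℓ, where row i of V is v_i (expressed in the standard basis). Since V is invertible (lower-triangular with 1s on the diagonal, up to permutation), solve by back-substitution:
  V =
[[-1, -1, 1],
 [1, 1, 0],
 [1, 0, 0]]
  V a = (4, -1, -1)
Solving gives a = (-1, 0, 3).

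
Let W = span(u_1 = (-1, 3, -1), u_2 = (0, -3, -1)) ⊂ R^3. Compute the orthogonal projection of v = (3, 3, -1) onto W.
proj_W(v) = (-3/23, 57/23, 13/23)

Set up U = [u_1 | ... | u_2] ∈ R^(3×2). The projector onto W = col(U) is P = U (U^T U)^(-1) U^T.
Compute U^T U =
  [11, -8]
  [-8, 10],
and U^T v = (7, -8).
Solve U^T U · c = U^T v for the coefficients: c = (3/23, -16/23). The projection is proj_W(v) = U c.
Check: (v - proj_W(v)) · u_1 = 0  (should be 0).
Check: (v - proj_W(v)) · u_2 = 0  (should be 0).
Result: proj_W(v) = (-3/23, 57/23, 13/23).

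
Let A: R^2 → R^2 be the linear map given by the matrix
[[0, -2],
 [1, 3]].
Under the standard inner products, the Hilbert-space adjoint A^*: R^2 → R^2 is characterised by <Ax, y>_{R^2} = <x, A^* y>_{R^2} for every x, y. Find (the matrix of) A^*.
A^* = A^T =
[[0, 1],
 [-2, 3]]

For real matrices with standard dot products, the defining identity <Ax, y> = <x, A^* y> gives (Ax)^T y = x^T (A^*) y, i.e. x^T A^T y = x^T (A^*) y. Since this holds for all x, y, we must have A^* = A^T. Therefore
A^* =
[[0, 1],
 [-2, 3]].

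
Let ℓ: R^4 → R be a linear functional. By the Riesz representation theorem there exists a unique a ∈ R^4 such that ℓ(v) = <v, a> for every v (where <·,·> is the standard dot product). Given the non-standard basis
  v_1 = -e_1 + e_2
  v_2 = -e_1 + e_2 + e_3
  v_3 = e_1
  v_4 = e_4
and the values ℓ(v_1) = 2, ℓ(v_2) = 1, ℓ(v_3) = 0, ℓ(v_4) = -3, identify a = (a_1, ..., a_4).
a = (0, 2, -1, -3)

Write a = (a_1, ..., a_4) in the standard basis. For each basis vector v_i, ℓ(v_i) = <v_i, a> is a linear equation in the a_j's. Collect the n equations into a matrix system V a = ℓ, where row i of V is v_i (expressed in the standard basis). Since V is invertible (lower-triangular with 1s on the diagonal, up to permutation), solve by back-substitution:
  V =
[[-1, 1, 0, 0],
 [-1, 1, 1, 0],
 [1, 0, 0, 0],
 [0, 0, 0, 1]]
  V a = (2, 1, 0, -3)
Solving gives a = (0, 2, -1, -3).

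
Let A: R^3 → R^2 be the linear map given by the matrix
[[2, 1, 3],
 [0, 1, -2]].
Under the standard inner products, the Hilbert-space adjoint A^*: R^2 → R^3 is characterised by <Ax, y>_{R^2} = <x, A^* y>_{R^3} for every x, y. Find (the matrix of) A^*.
A^* = A^T =
[[2, 0],
 [1, 1],
 [3, -2]]

For real matrices with standard dot products, the defining identity <Ax, y> = <x, A^* y> gives (Ax)^T y = x^T (A^*) y, i.e. x^T A^T y = x^T (A^*) y. Since this holds for all x, y, we must have A^* = A^T. Therefore
A^* =
[[2, 0],
 [1, 1],
 [3, -2]].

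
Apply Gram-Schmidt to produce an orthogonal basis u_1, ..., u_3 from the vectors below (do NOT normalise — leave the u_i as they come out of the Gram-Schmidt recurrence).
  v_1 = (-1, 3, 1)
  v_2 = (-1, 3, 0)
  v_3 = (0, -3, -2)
Orthogonal basis:
  u_1 = (-1, 3, 1)
  u_2 = (-1/11, 3/11, -10/11)
  u_3 = (-9/10, -3/10, 0)

Apply the Gram-Schmidt recurrence
  u_1 = v_1
  u_i = v_i − Σ_{j<i} ((v_i · u_j) / (u_j · u_j)) · u_j.

Step by step this gives:
  u_1 = (-1, 3, 1)
  u_2 = (-1/11, 3/11, -10/11)
  u_3 = (-9/10, -3/10, 0)

Orthogonality check:
  u_2 · u_1 = 0 (should be 0)
  u_3 · u_1 = 0 (should be 0)
  u_3 · u_2 = 0 (should be 0)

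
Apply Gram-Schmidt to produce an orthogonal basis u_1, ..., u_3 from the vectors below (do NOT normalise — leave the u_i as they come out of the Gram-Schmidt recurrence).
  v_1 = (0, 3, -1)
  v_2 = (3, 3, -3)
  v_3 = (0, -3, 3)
Orthogonal basis:
  u_1 = (0, 3, -1)
  u_2 = (3, -3/5, -9/5)
  u_3 = (6/7, 3/7, 9/7)

Apply the Gram-Schmidt recurrence
  u_1 = v_1
  u_i = v_i − Σ_{j<i} ((v_i · u_j) / (u_j · u_j)) · u_j.

Step by step this gives:
  u_1 = (0, 3, -1)
  u_2 = (3, -3/5, -9/5)
  u_3 = (6/7, 3/7, 9/7)

Orthogonality check:
  u_2 · u_1 = 0 (should be 0)
  u_3 · u_1 = 0 (should be 0)
  u_3 · u_2 = 0 (should be 0)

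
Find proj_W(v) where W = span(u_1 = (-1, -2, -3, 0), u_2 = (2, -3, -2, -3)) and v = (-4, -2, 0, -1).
proj_W(v) = (-5/4, -3/4, -7/4, 3/4)

Set up U = [u_1 | ... | u_2] ∈ R^(4×2). The projector onto W = col(U) is P = U (U^T U)^(-1) U^T.
Compute U^T U =
  [14, 10]
  [10, 26],
and U^T v = (8, 1).
Solve U^T U · c = U^T v for the coefficients: c = (3/4, -1/4). The projection is proj_W(v) = U c.
Check: (v - proj_W(v)) · u_1 = 0  (should be 0).
Check: (v - proj_W(v)) · u_2 = 0  (should be 0).
Result: proj_W(v) = (-5/4, -3/4, -7/4, 3/4).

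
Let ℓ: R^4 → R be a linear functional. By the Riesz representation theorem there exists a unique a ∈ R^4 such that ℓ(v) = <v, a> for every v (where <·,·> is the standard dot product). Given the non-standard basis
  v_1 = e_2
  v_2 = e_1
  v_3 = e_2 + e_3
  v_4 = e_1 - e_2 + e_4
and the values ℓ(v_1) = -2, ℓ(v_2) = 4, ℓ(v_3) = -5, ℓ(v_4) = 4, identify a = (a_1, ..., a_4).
a = (4, -2, -3, -2)

Write a = (a_1, ..., a_4) in the standard basis. For each basis vector v_i, ℓ(v_i) = <v_i, a> is a linear equation in the a_j's. Collect the n equations into a matrix system V a = ℓ, where row i of V is v_i (expressed in the standard basis). Since V is invertible (lower-triangular with 1s on the diagonal, up to permutation), solve by back-substitution:
  V =
[[0, 1, 0, 0],
 [1, 0, 0, 0],
 [0, 1, 1, 0],
 [1, -1, 0, 1]]
  V a = (-2, 4, -5, 4)
Solving gives a = (4, -2, -3, -2).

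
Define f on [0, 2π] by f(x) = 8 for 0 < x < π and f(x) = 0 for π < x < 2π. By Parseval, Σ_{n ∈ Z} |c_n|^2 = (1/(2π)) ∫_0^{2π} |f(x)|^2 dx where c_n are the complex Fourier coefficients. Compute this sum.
Σ |c_n|^2 = 32

Parseval equates the L^2 energy of f (normalised by 1/(2π)) with the ℓ^2 sum of its Fourier coefficients: (1/(2π)) ∫_0^{2π} |f|^2 = Σ |c_n|^2.
Compute the left side: (1/(2π)) [∫_0^π 8^2 dx + ∫_π^{2π} 0^2 dx] = (1/(2π)) · (64π + 0π) = (64 + 0)/2 = 32.
So Σ_{n ∈ Z} |c_n|^2 = 32.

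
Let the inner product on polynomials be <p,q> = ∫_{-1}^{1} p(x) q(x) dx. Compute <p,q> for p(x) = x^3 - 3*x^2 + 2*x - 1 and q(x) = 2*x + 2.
<p,q> = -68/15

Expand the product: p(x)·q(x) = 2*x^4 - 4*x^3 - 2*x^2 + 2*x - 2.
∫_{-1}^{1} of each monomial x^k gives [2/(k+1) if k even, 0 if k odd]. Integrating term-by-term (or equivalently evaluating the antiderivative F(x) = 2*x^5/5 - x^4 - 2*x^3/3 + x^2 - 2*x at the endpoints):
  F(1) − F(−1) = -34/15 − (34/15) = -68/15.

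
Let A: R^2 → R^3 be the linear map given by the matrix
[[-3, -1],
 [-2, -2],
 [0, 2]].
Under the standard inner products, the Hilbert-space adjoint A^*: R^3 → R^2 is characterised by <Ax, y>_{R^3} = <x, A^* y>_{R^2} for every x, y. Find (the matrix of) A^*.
A^* = A^T =
[[-3, -2, 0],
 [-1, -2, 2]]

For real matrices with standard dot products, the defining identity <Ax, y> = <x, A^* y> gives (Ax)^T y = x^T (A^*) y, i.e. x^T A^T y = x^T (A^*) y. Since this holds for all x, y, we must have A^* = A^T. Therefore
A^* =
[[-3, -2, 0],
 [-1, -2, 2]].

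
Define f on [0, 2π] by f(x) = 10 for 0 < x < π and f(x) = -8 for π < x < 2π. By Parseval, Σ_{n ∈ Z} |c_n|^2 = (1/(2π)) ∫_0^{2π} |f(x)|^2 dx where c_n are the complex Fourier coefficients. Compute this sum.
Σ |c_n|^2 = 82

Parseval equates the L^2 energy of f (normalised by 1/(2π)) with the ℓ^2 sum of its Fourier coefficients: (1/(2π)) ∫_0^{2π} |f|^2 = Σ |c_n|^2.
Compute the left side: (1/(2π)) [∫_0^π 10^2 dx + ∫_π^{2π} (-8)^2 dx] = (1/(2π)) · (100π + 64π) = (100 + 64)/2 = 82.
So Σ_{n ∈ Z} |c_n|^2 = 82.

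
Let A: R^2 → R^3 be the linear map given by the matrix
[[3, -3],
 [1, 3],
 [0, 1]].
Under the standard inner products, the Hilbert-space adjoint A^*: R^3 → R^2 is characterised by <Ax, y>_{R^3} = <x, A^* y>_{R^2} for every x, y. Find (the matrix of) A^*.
A^* = A^T =
[[3, 1, 0],
 [-3, 3, 1]]

For real matrices with standard dot products, the defining identity <Ax, y> = <x, A^* y> gives (Ax)^T y = x^T (A^*) y, i.e. x^T A^T y = x^T (A^*) y. Since this holds for all x, y, we must have A^* = A^T. Therefore
A^* =
[[3, 1, 0],
 [-3, 3, 1]].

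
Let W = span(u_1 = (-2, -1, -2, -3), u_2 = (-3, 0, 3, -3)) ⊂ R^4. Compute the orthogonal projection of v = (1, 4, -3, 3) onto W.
proj_W(v) = (37/15, 2/15, -29/15, 13/5)

Set up U = [u_1 | ... | u_2] ∈ R^(4×2). The projector onto W = col(U) is P = U (U^T U)^(-1) U^T.
Compute U^T U =
  [18, 9]
  [9, 27],
and U^T v = (-9, -21).
Solve U^T U · c = U^T v for the coefficients: c = (-2/15, -11/15). The projection is proj_W(v) = U c.
Check: (v - proj_W(v)) · u_1 = 0  (should be 0).
Check: (v - proj_W(v)) · u_2 = 0  (should be 0).
Result: proj_W(v) = (37/15, 2/15, -29/15, 13/5).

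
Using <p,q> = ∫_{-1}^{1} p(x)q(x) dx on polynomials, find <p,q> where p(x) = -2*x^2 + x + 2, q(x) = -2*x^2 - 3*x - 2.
<p,q> = -42/5

Expand the product: p(x)·q(x) = 4*x^4 + 4*x^3 - 3*x^2 - 8*x - 4.
∫_{-1}^{1} of each monomial x^k gives [2/(k+1) if k even, 0 if k odd]. Integrating term-by-term (or equivalently evaluating the antiderivative F(x) = 4*x^5/5 + x^4 - x^3 - 4*x^2 - 4*x at the endpoints):
  F(1) − F(−1) = -36/5 − (6/5) = -42/5.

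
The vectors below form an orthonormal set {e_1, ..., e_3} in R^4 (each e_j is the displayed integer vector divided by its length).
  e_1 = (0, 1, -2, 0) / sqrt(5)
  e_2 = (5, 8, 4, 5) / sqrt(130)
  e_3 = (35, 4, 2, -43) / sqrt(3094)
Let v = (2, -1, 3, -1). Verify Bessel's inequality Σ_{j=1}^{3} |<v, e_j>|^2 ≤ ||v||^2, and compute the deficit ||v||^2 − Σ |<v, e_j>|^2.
Σ |<v, e_j>|^2 = 1749/119; ||v||^2 = 15; deficit = 36/119

Write each e_j = u_j / sqrt(<u_j, u_j>) where u_j is the displayed integer vector. Then <v, e_j> = <v, u_j> / sqrt(<u_j, u_j>), so |<v, e_j>|^2 = <v, u_j>^2 / <u_j, u_j>.
Coefficients: <v, e_1> = -7/sqrt(5), <v, e_2> = 9/sqrt(130), <v, e_3> = 115/sqrt(3094).
Square and sum: Σ |<v, e_j>|^2 = 1749/119.
Compute ||v||^2 = v·v = 15.
Deficit = 15 − 1749/119 = 36/119 ≥ 0, confirming Bessel's inequality. (The deficit equals ||v − Σ <v,e_j> e_j||^2, the squared distance from v to span{e_j}.)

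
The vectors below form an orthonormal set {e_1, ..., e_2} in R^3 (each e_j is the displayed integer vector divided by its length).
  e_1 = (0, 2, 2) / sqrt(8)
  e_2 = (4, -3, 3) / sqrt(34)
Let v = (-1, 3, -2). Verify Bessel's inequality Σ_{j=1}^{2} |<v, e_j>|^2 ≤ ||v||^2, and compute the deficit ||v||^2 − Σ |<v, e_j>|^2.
Σ |<v, e_j>|^2 = 189/17; ||v||^2 = 14; deficit = 49/17

Write each e_j = u_j / sqrt(<u_j, u_j>) where u_j is the displayed integer vector. Then <v, e_j> = <v, u_j> / sqrt(<u_j, u_j>), so |<v, e_j>|^2 = <v, u_j>^2 / <u_j, u_j>.
Coefficients: <v, e_1> = 2/sqrt(8), <v, e_2> = -19/sqrt(34).
Square and sum: Σ |<v, e_j>|^2 = 189/17.
Compute ||v||^2 = v·v = 14.
Deficit = 14 − 189/17 = 49/17 ≥ 0, confirming Bessel's inequality. (The deficit equals ||v − Σ <v,e_j> e_j||^2, the squared distance from v to span{e_j}.)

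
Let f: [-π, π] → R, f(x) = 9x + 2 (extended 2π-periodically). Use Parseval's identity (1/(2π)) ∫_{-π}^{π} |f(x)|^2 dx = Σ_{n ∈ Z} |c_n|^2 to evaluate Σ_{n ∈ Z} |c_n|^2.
Σ |c_n|^2 = 27π^2 + 4

Expand and integrate term by term over [-π, π]:
  ∫ (9x)^2 dx = 81·(2π^3/3); ∫ 2·9·(2)·x dx = 0 (odd integrand); ∫ 2^2 dx = 4·2π.
So (1/(2π)) ∫_{-π}^{π} (9x + 2)^2 dx = 81π^2/3 + 4 = 27π^2 + 4.
Parseval ⇒ Σ |c_n|^2 = 27π^2 + 4.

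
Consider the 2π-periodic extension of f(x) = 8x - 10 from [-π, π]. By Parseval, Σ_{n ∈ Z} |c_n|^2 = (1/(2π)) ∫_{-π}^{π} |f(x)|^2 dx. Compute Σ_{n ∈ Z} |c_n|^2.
Σ |c_n|^2 = 64π^2/3 + 100

Expand and integrate term by term over [-π, π]:
  ∫ (8x)^2 dx = 64·(2π^3/3); ∫ 2·8·(-10)·x dx = 0 (odd integrand); ∫ (-10)^2 dx = 100·2π.
So (1/(2π)) ∫_{-π}^{π} (8x - 10)^2 dx = 64π^2/3 + 100 = 64π^2/3 + 100.
Parseval ⇒ Σ |c_n|^2 = 64π^2/3 + 100.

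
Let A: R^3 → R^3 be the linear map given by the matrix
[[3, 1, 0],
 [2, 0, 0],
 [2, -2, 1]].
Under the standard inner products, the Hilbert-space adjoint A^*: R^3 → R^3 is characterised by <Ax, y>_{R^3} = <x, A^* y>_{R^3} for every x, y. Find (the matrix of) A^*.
A^* = A^T =
[[3, 2, 2],
 [1, 0, -2],
 [0, 0, 1]]

For real matrices with standard dot products, the defining identity <Ax, y> = <x, A^* y> gives (Ax)^T y = x^T (A^*) y, i.e. x^T A^T y = x^T (A^*) y. Since this holds for all x, y, we must have A^* = A^T. Therefore
A^* =
[[3, 2, 2],
 [1, 0, -2],
 [0, 0, 1]].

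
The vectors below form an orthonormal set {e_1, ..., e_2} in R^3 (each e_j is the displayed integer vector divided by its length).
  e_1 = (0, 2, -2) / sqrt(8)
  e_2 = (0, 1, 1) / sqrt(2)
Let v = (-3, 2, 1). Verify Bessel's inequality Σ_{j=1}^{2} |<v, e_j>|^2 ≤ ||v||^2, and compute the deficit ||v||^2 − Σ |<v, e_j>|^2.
Σ |<v, e_j>|^2 = 5; ||v||^2 = 14; deficit = 9

Write each e_j = u_j / sqrt(<u_j, u_j>) where u_j is the displayed integer vector. Then <v, e_j> = <v, u_j> / sqrt(<u_j, u_j>), so |<v, e_j>|^2 = <v, u_j>^2 / <u_j, u_j>.
Coefficients: <v, e_1> = 2/sqrt(8), <v, e_2> = 3/sqrt(2).
Square and sum: Σ |<v, e_j>|^2 = 5.
Compute ||v||^2 = v·v = 14.
Deficit = 14 − 5 = 9 ≥ 0, confirming Bessel's inequality. (The deficit equals ||v − Σ <v,e_j> e_j||^2, the squared distance from v to span{e_j}.)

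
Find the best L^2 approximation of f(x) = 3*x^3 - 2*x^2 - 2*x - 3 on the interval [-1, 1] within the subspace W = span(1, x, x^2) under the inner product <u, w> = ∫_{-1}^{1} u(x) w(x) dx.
g(x) = -2*x^2 - x/5 - 3

The best approximation g ∈ W is the orthogonal projection of f onto W. Writing g = a_0 + a_1 x + a_2 x^2, the coefficients solve the normal equations G · a = b where
  G_{ij} = <φ_i, φ_j> and b_i = <f, φ_i>, with φ_0 = 1, φ_1 = x, φ_2 = x^2.
G =
  [2, 0, 2/3]
  [0, 2/3, 0]
  [2/3, 0, 2/5],
b = (-22/3, -2/15, -14/5).
Solving gives a_0 = -3, a_1 = -1/5, a_2 = -2, so
  g(x) = -2*x^2 - x/5 - 3.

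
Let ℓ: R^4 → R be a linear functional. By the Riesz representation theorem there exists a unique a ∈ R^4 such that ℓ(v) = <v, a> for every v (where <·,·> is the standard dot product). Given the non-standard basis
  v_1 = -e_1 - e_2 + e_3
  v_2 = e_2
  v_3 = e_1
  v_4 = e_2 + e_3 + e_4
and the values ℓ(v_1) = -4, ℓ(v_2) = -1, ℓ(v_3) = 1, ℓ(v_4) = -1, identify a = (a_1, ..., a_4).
a = (1, -1, -4, 4)

Write a = (a_1, ..., a_4) in the standard basis. For each basis vector v_i, ℓ(v_i) = <v_i, a> is a linear equation in the a_j's. Collect the n equations into a matrix system V a = ℓ, where row i of V is v_i (expressed in the standard basis). Since V is invertible (lower-triangular with 1s on the diagonal, up to permutation), solve by back-substitution:
  V =
[[-1, -1, 1, 0],
 [0, 1, 0, 0],
 [1, 0, 0, 0],
 [0, 1, 1, 1]]
  V a = (-4, -1, 1, -1)
Solving gives a = (1, -1, -4, 4).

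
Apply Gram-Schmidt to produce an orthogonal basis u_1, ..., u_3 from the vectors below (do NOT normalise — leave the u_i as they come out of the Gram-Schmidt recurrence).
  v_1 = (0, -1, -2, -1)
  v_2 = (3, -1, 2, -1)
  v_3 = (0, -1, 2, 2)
Orthogonal basis:
  u_1 = (0, -1, -2, -1)
  u_2 = (3, -4/3, 4/3, -4/3)
  u_3 = (-12/43, -147/86, 9/43, 111/86)

Apply the Gram-Schmidt recurrence
  u_1 = v_1
  u_i = v_i − Σ_{j<i} ((v_i · u_j) / (u_j · u_j)) · u_j.

Step by step this gives:
  u_1 = (0, -1, -2, -1)
  u_2 = (3, -4/3, 4/3, -4/3)
  u_3 = (-12/43, -147/86, 9/43, 111/86)

Orthogonality check:
  u_2 · u_1 = 0 (should be 0)
  u_3 · u_1 = 0 (should be 0)
  u_3 · u_2 = 0 (should be 0)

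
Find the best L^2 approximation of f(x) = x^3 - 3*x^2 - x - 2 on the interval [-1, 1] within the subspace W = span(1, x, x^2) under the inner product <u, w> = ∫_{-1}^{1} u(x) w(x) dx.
g(x) = -3*x^2 - 2*x/5 - 2

The best approximation g ∈ W is the orthogonal projection of f onto W. Writing g = a_0 + a_1 x + a_2 x^2, the coefficients solve the normal equations G · a = b where
  G_{ij} = <φ_i, φ_j> and b_i = <f, φ_i>, with φ_0 = 1, φ_1 = x, φ_2 = x^2.
G =
  [2, 0, 2/3]
  [0, 2/3, 0]
  [2/3, 0, 2/5],
b = (-6, -4/15, -38/15).
Solving gives a_0 = -2, a_1 = -2/5, a_2 = -3, so
  g(x) = -3*x^2 - 2*x/5 - 2.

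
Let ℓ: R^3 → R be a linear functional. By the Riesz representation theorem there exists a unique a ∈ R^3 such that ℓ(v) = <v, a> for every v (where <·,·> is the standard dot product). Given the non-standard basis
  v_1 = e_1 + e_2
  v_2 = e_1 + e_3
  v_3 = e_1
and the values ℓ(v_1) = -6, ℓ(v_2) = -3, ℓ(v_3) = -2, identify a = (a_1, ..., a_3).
a = (-2, -4, -1)

Write a = (a_1, ..., a_3) in the standard basis. For each basis vector v_i, ℓ(v_i) = <v_i, a> is a linear equation in the a_j's. Collect the n equations into a matrix system V a = ℓ, where row i of V is v_i (expressed in the standard basis). Since V is invertible (lower-triangular with 1s on the diagonal, up to permutation), solve by back-substitution:
  V =
[[1, 1, 0],
 [1, 0, 1],
 [1, 0, 0]]
  V a = (-6, -3, -2)
Solving gives a = (-2, -4, -1).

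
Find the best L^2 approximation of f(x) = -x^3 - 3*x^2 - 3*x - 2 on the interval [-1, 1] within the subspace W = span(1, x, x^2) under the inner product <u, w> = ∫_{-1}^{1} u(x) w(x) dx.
g(x) = -3*x^2 - 18*x/5 - 2

The best approximation g ∈ W is the orthogonal projection of f onto W. Writing g = a_0 + a_1 x + a_2 x^2, the coefficients solve the normal equations G · a = b where
  G_{ij} = <φ_i, φ_j> and b_i = <f, φ_i>, with φ_0 = 1, φ_1 = x, φ_2 = x^2.
G =
  [2, 0, 2/3]
  [0, 2/3, 0]
  [2/3, 0, 2/5],
b = (-6, -12/5, -38/15).
Solving gives a_0 = -2, a_1 = -18/5, a_2 = -3, so
  g(x) = -3*x^2 - 18*x/5 - 2.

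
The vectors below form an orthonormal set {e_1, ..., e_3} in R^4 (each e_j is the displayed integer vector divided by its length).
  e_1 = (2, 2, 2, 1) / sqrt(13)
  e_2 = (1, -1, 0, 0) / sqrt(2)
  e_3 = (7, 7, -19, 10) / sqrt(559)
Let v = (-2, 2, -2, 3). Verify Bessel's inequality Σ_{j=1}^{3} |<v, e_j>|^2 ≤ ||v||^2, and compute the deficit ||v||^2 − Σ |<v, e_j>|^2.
Σ |<v, e_j>|^2 = 703/43; ||v||^2 = 21; deficit = 200/43

Write each e_j = u_j / sqrt(<u_j, u_j>) where u_j is the displayed integer vector. Then <v, e_j> = <v, u_j> / sqrt(<u_j, u_j>), so |<v, e_j>|^2 = <v, u_j>^2 / <u_j, u_j>.
Coefficients: <v, e_1> = -1/sqrt(13), <v, e_2> = -4/sqrt(2), <v, e_3> = 68/sqrt(559).
Square and sum: Σ |<v, e_j>|^2 = 703/43.
Compute ||v||^2 = v·v = 21.
Deficit = 21 − 703/43 = 200/43 ≥ 0, confirming Bessel's inequality. (The deficit equals ||v − Σ <v,e_j> e_j||^2, the squared distance from v to span{e_j}.)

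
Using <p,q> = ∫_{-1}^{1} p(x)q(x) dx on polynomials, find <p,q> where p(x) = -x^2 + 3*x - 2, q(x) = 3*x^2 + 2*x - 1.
<p,q> = 52/15

Expand the product: p(x)·q(x) = -3*x^4 + 7*x^3 + x^2 - 7*x + 2.
∫_{-1}^{1} of each monomial x^k gives [2/(k+1) if k even, 0 if k odd]. Integrating term-by-term (or equivalently evaluating the antiderivative F(x) = -3*x^5/5 + 7*x^4/4 + x^3/3 - 7*x^2/2 + 2*x at the endpoints):
  F(1) − F(−1) = -1/60 − (-209/60) = 52/15.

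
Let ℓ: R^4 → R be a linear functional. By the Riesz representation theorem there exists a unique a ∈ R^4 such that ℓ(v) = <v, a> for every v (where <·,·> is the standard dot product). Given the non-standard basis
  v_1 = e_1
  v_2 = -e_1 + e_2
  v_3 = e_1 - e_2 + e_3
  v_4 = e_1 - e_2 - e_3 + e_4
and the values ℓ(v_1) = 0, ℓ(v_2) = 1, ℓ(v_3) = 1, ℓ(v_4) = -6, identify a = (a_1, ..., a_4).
a = (0, 1, 2, -3)

Write a = (a_1, ..., a_4) in the standard basis. For each basis vector v_i, ℓ(v_i) = <v_i, a> is a linear equation in the a_j's. Collect the n equations into a matrix system V a = ℓ, where row i of V is v_i (expressed in the standard basis). Since V is invertible (lower-triangular with 1s on the diagonal, up to permutation), solve by back-substitution:
  V =
[[1, 0, 0, 0],
 [-1, 1, 0, 0],
 [1, -1, 1, 0],
 [1, -1, -1, 1]]
  V a = (0, 1, 1, -6)
Solving gives a = (0, 1, 2, -3).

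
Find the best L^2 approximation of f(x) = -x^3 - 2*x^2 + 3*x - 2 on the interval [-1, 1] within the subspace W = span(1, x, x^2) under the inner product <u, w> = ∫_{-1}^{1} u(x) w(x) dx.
g(x) = -2*x^2 + 12*x/5 - 2

The best approximation g ∈ W is the orthogonal projection of f onto W. Writing g = a_0 + a_1 x + a_2 x^2, the coefficients solve the normal equations G · a = b where
  G_{ij} = <φ_i, φ_j> and b_i = <f, φ_i>, with φ_0 = 1, φ_1 = x, φ_2 = x^2.
G =
  [2, 0, 2/3]
  [0, 2/3, 0]
  [2/3, 0, 2/5],
b = (-16/3, 8/5, -32/15).
Solving gives a_0 = -2, a_1 = 12/5, a_2 = -2, so
  g(x) = -2*x^2 + 12*x/5 - 2.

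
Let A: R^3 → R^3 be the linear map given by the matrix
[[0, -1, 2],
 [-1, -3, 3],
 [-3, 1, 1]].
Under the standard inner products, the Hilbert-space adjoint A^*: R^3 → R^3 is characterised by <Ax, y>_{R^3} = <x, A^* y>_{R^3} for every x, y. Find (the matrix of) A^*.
A^* = A^T =
[[0, -1, -3],
 [-1, -3, 1],
 [2, 3, 1]]

For real matrices with standard dot products, the defining identity <Ax, y> = <x, A^* y> gives (Ax)^T y = x^T (A^*) y, i.e. x^T A^T y = x^T (A^*) y. Since this holds for all x, y, we must have A^* = A^T. Therefore
A^* =
[[0, -1, -3],
 [-1, -3, 1],
 [2, 3, 1]].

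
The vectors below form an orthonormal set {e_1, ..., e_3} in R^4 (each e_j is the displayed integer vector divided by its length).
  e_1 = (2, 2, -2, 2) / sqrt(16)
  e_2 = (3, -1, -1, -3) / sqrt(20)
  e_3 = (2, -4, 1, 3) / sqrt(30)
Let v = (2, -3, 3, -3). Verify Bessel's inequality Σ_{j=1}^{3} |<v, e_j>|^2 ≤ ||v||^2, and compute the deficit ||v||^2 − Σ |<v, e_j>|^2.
Σ |<v, e_j>|^2 = 161/6; ||v||^2 = 31; deficit = 25/6

Write each e_j = u_j / sqrt(<u_j, u_j>) where u_j is the displayed integer vector. Then <v, e_j> = <v, u_j> / sqrt(<u_j, u_j>), so |<v, e_j>|^2 = <v, u_j>^2 / <u_j, u_j>.
Coefficients: <v, e_1> = -14/sqrt(16), <v, e_2> = 15/sqrt(20), <v, e_3> = 10/sqrt(30).
Square and sum: Σ |<v, e_j>|^2 = 161/6.
Compute ||v||^2 = v·v = 31.
Deficit = 31 − 161/6 = 25/6 ≥ 0, confirming Bessel's inequality. (The deficit equals ||v − Σ <v,e_j> e_j||^2, the squared distance from v to span{e_j}.)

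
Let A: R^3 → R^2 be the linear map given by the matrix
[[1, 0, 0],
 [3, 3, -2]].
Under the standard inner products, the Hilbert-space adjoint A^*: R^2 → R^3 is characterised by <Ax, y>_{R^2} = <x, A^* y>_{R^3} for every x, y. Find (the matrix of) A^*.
A^* = A^T =
[[1, 3],
 [0, 3],
 [0, -2]]

For real matrices with standard dot products, the defining identity <Ax, y> = <x, A^* y> gives (Ax)^T y = x^T (A^*) y, i.e. x^T A^T y = x^T (A^*) y. Since this holds for all x, y, we must have A^* = A^T. Therefore
A^* =
[[1, 3],
 [0, 3],
 [0, -2]].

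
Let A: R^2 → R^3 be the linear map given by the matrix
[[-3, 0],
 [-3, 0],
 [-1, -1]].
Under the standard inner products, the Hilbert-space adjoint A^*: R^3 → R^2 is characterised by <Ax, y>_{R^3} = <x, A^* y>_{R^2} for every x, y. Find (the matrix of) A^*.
A^* = A^T =
[[-3, -3, -1],
 [0, 0, -1]]

For real matrices with standard dot products, the defining identity <Ax, y> = <x, A^* y> gives (Ax)^T y = x^T (A^*) y, i.e. x^T A^T y = x^T (A^*) y. Since this holds for all x, y, we must have A^* = A^T. Therefore
A^* =
[[-3, -3, -1],
 [0, 0, -1]].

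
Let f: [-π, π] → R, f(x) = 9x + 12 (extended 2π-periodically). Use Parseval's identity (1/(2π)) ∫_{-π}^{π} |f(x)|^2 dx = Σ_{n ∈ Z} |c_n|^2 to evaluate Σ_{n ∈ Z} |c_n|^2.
Σ |c_n|^2 = 27π^2 + 144

Expand and integrate term by term over [-π, π]:
  ∫ (9x)^2 dx = 81·(2π^3/3); ∫ 2·9·(12)·x dx = 0 (odd integrand); ∫ 12^2 dx = 144·2π.
So (1/(2π)) ∫_{-π}^{π} (9x + 12)^2 dx = 81π^2/3 + 144 = 27π^2 + 144.
Parseval ⇒ Σ |c_n|^2 = 27π^2 + 144.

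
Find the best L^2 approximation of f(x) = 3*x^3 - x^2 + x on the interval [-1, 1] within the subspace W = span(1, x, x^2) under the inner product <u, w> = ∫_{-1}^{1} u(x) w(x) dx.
g(x) = -x^2 + 14*x/5

The best approximation g ∈ W is the orthogonal projection of f onto W. Writing g = a_0 + a_1 x + a_2 x^2, the coefficients solve the normal equations G · a = b where
  G_{ij} = <φ_i, φ_j> and b_i = <f, φ_i>, with φ_0 = 1, φ_1 = x, φ_2 = x^2.
G =
  [2, 0, 2/3]
  [0, 2/3, 0]
  [2/3, 0, 2/5],
b = (-2/3, 28/15, -2/5).
Solving gives a_0 = 0, a_1 = 14/5, a_2 = -1, so
  g(x) = -x^2 + 14*x/5.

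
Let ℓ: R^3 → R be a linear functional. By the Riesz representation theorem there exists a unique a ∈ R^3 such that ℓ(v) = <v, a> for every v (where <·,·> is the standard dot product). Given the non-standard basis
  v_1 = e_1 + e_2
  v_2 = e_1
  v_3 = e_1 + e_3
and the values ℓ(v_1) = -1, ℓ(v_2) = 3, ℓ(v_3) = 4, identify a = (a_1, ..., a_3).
a = (3, -4, 1)

Write a = (a_1, ..., a_3) in the standard basis. For each basis vector v_i, ℓ(v_i) = <v_i, a> is a linear equation in the a_j's. Collect the n equations into a matrix system V a = ℓ, where row i of V is v_i (expressed in the standard basis). Since V is invertible (lower-triangular with 1s on the diagonal, up to permutation), solve by back-substitution:
  V =
[[1, 1, 0],
 [1, 0, 0],
 [1, 0, 1]]
  V a = (-1, 3, 4)
Solving gives a = (3, -4, 1).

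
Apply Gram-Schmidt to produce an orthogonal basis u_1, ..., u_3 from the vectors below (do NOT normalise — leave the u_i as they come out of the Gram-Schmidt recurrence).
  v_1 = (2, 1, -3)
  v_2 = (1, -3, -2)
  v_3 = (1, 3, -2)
Orthogonal basis:
  u_1 = (2, 1, -3)
  u_2 = (2/7, -47/14, -13/14)
  u_3 = (-22/57, 2/57, -14/57)

Apply the Gram-Schmidt recurrence
  u_1 = v_1
  u_i = v_i − Σ_{j<i} ((v_i · u_j) / (u_j · u_j)) · u_j.

Step by step this gives:
  u_1 = (2, 1, -3)
  u_2 = (2/7, -47/14, -13/14)
  u_3 = (-22/57, 2/57, -14/57)

Orthogonality check:
  u_2 · u_1 = 0 (should be 0)
  u_3 · u_1 = 0 (should be 0)
  u_3 · u_2 = 0 (should be 0)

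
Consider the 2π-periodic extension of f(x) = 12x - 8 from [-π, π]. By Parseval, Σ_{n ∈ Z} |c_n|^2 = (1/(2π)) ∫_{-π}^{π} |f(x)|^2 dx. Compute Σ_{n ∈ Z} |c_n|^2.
Σ |c_n|^2 = 48π^2 + 64

Expand and integrate term by term over [-π, π]:
  ∫ (12x)^2 dx = 144·(2π^3/3); ∫ 2·12·(-8)·x dx = 0 (odd integrand); ∫ (-8)^2 dx = 64·2π.
So (1/(2π)) ∫_{-π}^{π} (12x - 8)^2 dx = 144π^2/3 + 64 = 48π^2 + 64.
Parseval ⇒ Σ |c_n|^2 = 48π^2 + 64.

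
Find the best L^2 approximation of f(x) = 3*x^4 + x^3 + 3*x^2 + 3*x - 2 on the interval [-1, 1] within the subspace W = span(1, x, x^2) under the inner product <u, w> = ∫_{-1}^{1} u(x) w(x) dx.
g(x) = 39*x^2/7 + 18*x/5 - 79/35

The best approximation g ∈ W is the orthogonal projection of f onto W. Writing g = a_0 + a_1 x + a_2 x^2, the coefficients solve the normal equations G · a = b where
  G_{ij} = <φ_i, φ_j> and b_i = <f, φ_i>, with φ_0 = 1, φ_1 = x, φ_2 = x^2.
G =
  [2, 0, 2/3]
  [0, 2/3, 0]
  [2/3, 0, 2/5],
b = (-4/5, 12/5, 76/105).
Solving gives a_0 = -79/35, a_1 = 18/5, a_2 = 39/7, so
  g(x) = 39*x^2/7 + 18*x/5 - 79/35.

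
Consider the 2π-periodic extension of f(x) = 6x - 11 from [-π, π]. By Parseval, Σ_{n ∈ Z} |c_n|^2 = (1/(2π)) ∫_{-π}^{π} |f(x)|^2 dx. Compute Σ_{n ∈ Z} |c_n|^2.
Σ |c_n|^2 = 12π^2 + 121

Expand and integrate term by term over [-π, π]:
  ∫ (6x)^2 dx = 36·(2π^3/3); ∫ 2·6·(-11)·x dx = 0 (odd integrand); ∫ (-11)^2 dx = 121·2π.
So (1/(2π)) ∫_{-π}^{π} (6x - 11)^2 dx = 36π^2/3 + 121 = 12π^2 + 121.
Parseval ⇒ Σ |c_n|^2 = 12π^2 + 121.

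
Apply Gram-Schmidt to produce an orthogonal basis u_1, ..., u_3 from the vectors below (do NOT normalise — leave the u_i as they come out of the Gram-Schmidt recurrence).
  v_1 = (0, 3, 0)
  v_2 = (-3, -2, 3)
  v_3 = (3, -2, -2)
Orthogonal basis:
  u_1 = (0, 3, 0)
  u_2 = (-3, 0, 3)
  u_3 = (1/2, 0, 1/2)

Apply the Gram-Schmidt recurrence
  u_1 = v_1
  u_i = v_i − Σ_{j<i} ((v_i · u_j) / (u_j · u_j)) · u_j.

Step by step this gives:
  u_1 = (0, 3, 0)
  u_2 = (-3, 0, 3)
  u_3 = (1/2, 0, 1/2)

Orthogonality check:
  u_2 · u_1 = 0 (should be 0)
  u_3 · u_1 = 0 (should be 0)
  u_3 · u_2 = 0 (should be 0)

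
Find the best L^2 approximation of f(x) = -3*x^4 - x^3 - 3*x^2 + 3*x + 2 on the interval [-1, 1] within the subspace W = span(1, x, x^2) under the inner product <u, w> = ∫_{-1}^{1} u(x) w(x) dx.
g(x) = -39*x^2/7 + 12*x/5 + 79/35

The best approximation g ∈ W is the orthogonal projection of f onto W. Writing g = a_0 + a_1 x + a_2 x^2, the coefficients solve the normal equations G · a = b where
  G_{ij} = <φ_i, φ_j> and b_i = <f, φ_i>, with φ_0 = 1, φ_1 = x, φ_2 = x^2.
G =
  [2, 0, 2/3]
  [0, 2/3, 0]
  [2/3, 0, 2/5],
b = (4/5, 8/5, -76/105).
Solving gives a_0 = 79/35, a_1 = 12/5, a_2 = -39/7, so
  g(x) = -39*x^2/7 + 12*x/5 + 79/35.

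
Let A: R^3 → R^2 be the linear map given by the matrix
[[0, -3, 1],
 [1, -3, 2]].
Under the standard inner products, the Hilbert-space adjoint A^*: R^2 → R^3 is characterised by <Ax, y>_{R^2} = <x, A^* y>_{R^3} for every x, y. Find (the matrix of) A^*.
A^* = A^T =
[[0, 1],
 [-3, -3],
 [1, 2]]

For real matrices with standard dot products, the defining identity <Ax, y> = <x, A^* y> gives (Ax)^T y = x^T (A^*) y, i.e. x^T A^T y = x^T (A^*) y. Since this holds for all x, y, we must have A^* = A^T. Therefore
A^* =
[[0, 1],
 [-3, -3],
 [1, 2]].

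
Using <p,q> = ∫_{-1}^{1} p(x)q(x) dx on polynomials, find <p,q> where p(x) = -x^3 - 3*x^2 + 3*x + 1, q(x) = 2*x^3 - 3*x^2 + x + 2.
<p,q> = 176/35

Expand the product: p(x)·q(x) = -2*x^6 - 3*x^5 + 14*x^4 - 12*x^3 - 6*x^2 + 7*x + 2.
∫_{-1}^{1} of each monomial x^k gives [2/(k+1) if k even, 0 if k odd]. Integrating term-by-term (or equivalently evaluating the antiderivative F(x) = -2*x^7/7 - x^6/2 + 14*x^5/5 - 3*x^4 - 2*x^3 + 7*x^2/2 + 2*x at the endpoints):
  F(1) − F(−1) = 88/35 − (-88/35) = 176/35.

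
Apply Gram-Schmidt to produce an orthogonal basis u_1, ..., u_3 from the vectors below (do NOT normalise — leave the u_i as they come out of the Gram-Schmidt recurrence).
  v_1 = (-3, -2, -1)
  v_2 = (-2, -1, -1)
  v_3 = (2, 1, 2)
Orthogonal basis:
  u_1 = (-3, -2, -1)
  u_2 = (-1/14, 2/7, -5/14)
  u_3 = (-1/3, 1/3, 1/3)

Apply the Gram-Schmidt recurrence
  u_1 = v_1
  u_i = v_i − Σ_{j<i} ((v_i · u_j) / (u_j · u_j)) · u_j.

Step by step this gives:
  u_1 = (-3, -2, -1)
  u_2 = (-1/14, 2/7, -5/14)
  u_3 = (-1/3, 1/3, 1/3)

Orthogonality check:
  u_2 · u_1 = 0 (should be 0)
  u_3 · u_1 = 0 (should be 0)
  u_3 · u_2 = 0 (should be 0)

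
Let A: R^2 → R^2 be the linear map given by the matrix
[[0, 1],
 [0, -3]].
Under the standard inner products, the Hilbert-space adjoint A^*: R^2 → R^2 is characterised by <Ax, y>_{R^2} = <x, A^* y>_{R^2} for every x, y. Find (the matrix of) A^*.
A^* = A^T =
[[0, 0],
 [1, -3]]

For real matrices with standard dot products, the defining identity <Ax, y> = <x, A^* y> gives (Ax)^T y = x^T (A^*) y, i.e. x^T A^T y = x^T (A^*) y. Since this holds for all x, y, we must have A^* = A^T. Therefore
A^* =
[[0, 0],
 [1, -3]].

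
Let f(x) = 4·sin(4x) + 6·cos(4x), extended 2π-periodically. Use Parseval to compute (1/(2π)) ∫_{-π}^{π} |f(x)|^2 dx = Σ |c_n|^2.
Σ |c_n|^2 = 26

Expand |f|^2 and use orthogonality of {sin(nx), cos(mx)} on [-π, π]:
  ∫_{-π}^{π} sin(nx)^2 dx = π, ∫ cos(mx)^2 dx = π, and cross terms integrate to 0.
So ∫_{-π}^{π} f(x)^2 dx = 4^2 · π + 6^2 · π = (16 + 36)π.
Divide by 2π: (16 + 36)/2 = 26.
By Parseval, this equals Σ |c_n|^2.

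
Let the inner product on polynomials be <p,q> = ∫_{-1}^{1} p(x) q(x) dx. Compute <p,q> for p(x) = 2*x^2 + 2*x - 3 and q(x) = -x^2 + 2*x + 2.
<p,q> = -82/15

Expand the product: p(x)·q(x) = -2*x^4 + 2*x^3 + 11*x^2 - 2*x - 6.
∫_{-1}^{1} of each monomial x^k gives [2/(k+1) if k even, 0 if k odd]. Integrating term-by-term (or equivalently evaluating the antiderivative F(x) = -2*x^5/5 + x^4/2 + 11*x^3/3 - x^2 - 6*x at the endpoints):
  F(1) − F(−1) = -97/30 − (67/30) = -82/15.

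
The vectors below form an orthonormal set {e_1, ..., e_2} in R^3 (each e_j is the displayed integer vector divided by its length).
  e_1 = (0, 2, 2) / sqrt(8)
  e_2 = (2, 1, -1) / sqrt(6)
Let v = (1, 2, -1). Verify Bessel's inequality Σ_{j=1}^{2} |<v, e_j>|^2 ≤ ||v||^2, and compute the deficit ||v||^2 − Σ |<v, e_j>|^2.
Σ |<v, e_j>|^2 = 14/3; ||v||^2 = 6; deficit = 4/3

Write each e_j = u_j / sqrt(<u_j, u_j>) where u_j is the displayed integer vector. Then <v, e_j> = <v, u_j> / sqrt(<u_j, u_j>), so |<v, e_j>|^2 = <v, u_j>^2 / <u_j, u_j>.
Coefficients: <v, e_1> = 2/sqrt(8), <v, e_2> = 5/sqrt(6).
Square and sum: Σ |<v, e_j>|^2 = 14/3.
Compute ||v||^2 = v·v = 6.
Deficit = 6 − 14/3 = 4/3 ≥ 0, confirming Bessel's inequality. (The deficit equals ||v − Σ <v,e_j> e_j||^2, the squared distance from v to span{e_j}.)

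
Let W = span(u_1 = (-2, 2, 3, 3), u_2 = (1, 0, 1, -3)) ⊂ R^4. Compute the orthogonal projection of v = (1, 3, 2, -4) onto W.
proj_W(v) = (89/111, 98/111, 334/111, -138/37)

Set up U = [u_1 | ... | u_2] ∈ R^(4×2). The projector onto W = col(U) is P = U (U^T U)^(-1) U^T.
Compute U^T U =
  [26, -8]
  [-8, 11],
and U^T v = (-2, 15).
Solve U^T U · c = U^T v for the coefficients: c = (49/111, 187/111). The projection is proj_W(v) = U c.
Check: (v - proj_W(v)) · u_1 = 0  (should be 0).
Check: (v - proj_W(v)) · u_2 = 0  (should be 0).
Result: proj_W(v) = (89/111, 98/111, 334/111, -138/37).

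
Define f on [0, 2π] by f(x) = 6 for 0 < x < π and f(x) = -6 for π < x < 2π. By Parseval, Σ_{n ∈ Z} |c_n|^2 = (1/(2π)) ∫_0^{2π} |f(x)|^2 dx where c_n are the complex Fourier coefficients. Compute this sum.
Σ |c_n|^2 = 36

Parseval equates the L^2 energy of f (normalised by 1/(2π)) with the ℓ^2 sum of its Fourier coefficients: (1/(2π)) ∫_0^{2π} |f|^2 = Σ |c_n|^2.
Compute the left side: (1/(2π)) [∫_0^π 6^2 dx + ∫_π^{2π} (-6)^2 dx] = (1/(2π)) · (36π + 36π) = (36 + 36)/2 = 36.
So Σ_{n ∈ Z} |c_n|^2 = 36.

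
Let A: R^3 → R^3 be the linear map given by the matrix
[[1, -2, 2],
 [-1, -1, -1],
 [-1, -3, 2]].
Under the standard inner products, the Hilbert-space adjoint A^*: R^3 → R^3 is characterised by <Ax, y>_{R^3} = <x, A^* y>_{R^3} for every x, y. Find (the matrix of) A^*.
A^* = A^T =
[[1, -1, -1],
 [-2, -1, -3],
 [2, -1, 2]]

For real matrices with standard dot products, the defining identity <Ax, y> = <x, A^* y> gives (Ax)^T y = x^T (A^*) y, i.e. x^T A^T y = x^T (A^*) y. Since this holds for all x, y, we must have A^* = A^T. Therefore
A^* =
[[1, -1, -1],
 [-2, -1, -3],
 [2, -1, 2]].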